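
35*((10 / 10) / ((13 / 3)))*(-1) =-105 / 13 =-8.08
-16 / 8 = -2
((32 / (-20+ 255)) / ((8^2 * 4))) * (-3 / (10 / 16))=-3 / 1175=-0.00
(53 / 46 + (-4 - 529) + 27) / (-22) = 23223 / 1012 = 22.95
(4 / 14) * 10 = 20 / 7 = 2.86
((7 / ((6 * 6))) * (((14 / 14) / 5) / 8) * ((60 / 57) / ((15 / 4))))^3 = 343 / 135005697000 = 0.00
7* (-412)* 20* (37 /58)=-1067080 /29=-36795.86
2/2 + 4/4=2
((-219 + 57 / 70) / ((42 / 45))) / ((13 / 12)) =-137457 / 637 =-215.79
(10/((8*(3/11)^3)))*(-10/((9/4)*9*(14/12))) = -133100/5103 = -26.08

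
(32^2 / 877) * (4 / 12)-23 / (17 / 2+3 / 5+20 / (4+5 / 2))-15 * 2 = -131191888 / 4164873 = -31.50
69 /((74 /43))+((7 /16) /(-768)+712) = 341944061 /454656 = 752.09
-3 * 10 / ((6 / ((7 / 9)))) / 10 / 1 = -0.39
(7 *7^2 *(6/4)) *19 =9775.50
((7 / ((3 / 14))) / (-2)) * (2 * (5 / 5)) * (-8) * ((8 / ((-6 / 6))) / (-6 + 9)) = -6272 / 9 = -696.89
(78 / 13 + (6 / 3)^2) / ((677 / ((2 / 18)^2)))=10 / 54837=0.00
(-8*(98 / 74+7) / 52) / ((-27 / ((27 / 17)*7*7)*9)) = 30184 / 73593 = 0.41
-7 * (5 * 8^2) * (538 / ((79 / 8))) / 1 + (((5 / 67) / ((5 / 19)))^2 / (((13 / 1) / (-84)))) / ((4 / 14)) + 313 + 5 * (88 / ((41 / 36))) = -22935473028927 / 189018323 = -121339.95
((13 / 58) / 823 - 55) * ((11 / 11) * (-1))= 2625357 / 47734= 55.00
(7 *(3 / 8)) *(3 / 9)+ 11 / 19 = 221 / 152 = 1.45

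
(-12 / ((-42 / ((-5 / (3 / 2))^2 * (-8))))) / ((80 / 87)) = -580 / 21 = -27.62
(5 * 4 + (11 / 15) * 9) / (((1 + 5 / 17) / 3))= 6783 / 110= 61.66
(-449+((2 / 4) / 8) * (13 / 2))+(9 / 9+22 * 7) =-9395 / 32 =-293.59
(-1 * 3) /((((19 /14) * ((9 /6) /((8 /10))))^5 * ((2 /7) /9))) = -61681958912 /69640284375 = -0.89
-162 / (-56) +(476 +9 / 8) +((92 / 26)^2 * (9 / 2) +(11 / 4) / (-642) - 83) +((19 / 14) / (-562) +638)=465824014363 / 426831132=1091.35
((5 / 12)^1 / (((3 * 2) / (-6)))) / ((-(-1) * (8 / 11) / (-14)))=385 / 48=8.02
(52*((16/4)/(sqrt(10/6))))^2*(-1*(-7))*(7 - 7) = 0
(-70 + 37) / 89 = -33 / 89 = -0.37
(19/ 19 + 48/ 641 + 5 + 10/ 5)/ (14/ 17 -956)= -43996/ 5204279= -0.01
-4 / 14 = -2 / 7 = -0.29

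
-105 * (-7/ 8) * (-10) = -3675/ 4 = -918.75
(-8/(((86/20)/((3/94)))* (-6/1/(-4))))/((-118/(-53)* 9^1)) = -2120/1073151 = -0.00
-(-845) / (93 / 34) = 28730 / 93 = 308.92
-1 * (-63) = 63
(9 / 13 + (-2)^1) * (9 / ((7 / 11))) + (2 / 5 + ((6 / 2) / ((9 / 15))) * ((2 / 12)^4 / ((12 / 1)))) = -18.09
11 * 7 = 77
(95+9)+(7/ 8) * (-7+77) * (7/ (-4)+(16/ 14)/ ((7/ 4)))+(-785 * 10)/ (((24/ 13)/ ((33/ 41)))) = -2220951/ 656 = -3385.60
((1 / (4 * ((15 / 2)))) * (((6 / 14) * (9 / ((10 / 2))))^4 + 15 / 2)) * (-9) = -70716771 / 30012500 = -2.36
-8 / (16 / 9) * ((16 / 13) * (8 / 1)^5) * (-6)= 14155776 / 13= 1088905.85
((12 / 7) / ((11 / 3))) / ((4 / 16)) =144 / 77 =1.87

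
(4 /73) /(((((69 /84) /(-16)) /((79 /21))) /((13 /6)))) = -131456 /15111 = -8.70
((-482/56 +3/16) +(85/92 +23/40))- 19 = -333859/12880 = -25.92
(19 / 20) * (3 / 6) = 19 / 40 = 0.48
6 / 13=0.46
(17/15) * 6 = 34/5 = 6.80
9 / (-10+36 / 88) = -198 / 211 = -0.94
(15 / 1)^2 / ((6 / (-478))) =-17925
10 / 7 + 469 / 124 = 4523 / 868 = 5.21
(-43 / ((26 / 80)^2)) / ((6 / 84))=-963200 / 169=-5699.41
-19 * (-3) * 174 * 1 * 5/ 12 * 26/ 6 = 35815/ 2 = 17907.50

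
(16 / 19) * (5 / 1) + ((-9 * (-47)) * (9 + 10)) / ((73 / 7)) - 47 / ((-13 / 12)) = 14754161 / 18031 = 818.27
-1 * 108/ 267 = -36/ 89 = -0.40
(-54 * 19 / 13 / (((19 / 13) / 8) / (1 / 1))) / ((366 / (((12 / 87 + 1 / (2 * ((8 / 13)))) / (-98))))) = 81 / 7076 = 0.01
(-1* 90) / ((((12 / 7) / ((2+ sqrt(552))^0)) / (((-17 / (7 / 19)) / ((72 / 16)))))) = 1615 / 3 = 538.33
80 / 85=16 / 17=0.94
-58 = -58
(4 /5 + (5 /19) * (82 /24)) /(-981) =-1937 /1118340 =-0.00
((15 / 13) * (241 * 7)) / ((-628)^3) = -25305 / 3219750976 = -0.00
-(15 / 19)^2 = -225 / 361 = -0.62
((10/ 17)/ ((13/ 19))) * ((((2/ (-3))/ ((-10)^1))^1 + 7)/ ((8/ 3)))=1007/ 442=2.28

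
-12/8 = -3/2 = -1.50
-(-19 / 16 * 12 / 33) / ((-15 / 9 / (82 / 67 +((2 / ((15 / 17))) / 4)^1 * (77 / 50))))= -4003357 / 7370000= -0.54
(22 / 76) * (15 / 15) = 11 / 38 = 0.29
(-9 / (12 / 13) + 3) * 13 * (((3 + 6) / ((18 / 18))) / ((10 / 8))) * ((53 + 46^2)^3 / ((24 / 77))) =-827366157146529 / 40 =-20684153928663.22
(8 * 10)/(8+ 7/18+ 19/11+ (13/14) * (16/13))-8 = -0.89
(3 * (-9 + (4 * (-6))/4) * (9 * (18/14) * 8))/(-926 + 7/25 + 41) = 364500/77413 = 4.71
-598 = -598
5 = 5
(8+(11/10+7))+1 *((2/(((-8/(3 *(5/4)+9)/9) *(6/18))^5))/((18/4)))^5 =-251829129099925625078207867017154078150017645430969693497666828538678866141/207691874341393105141219853168803840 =-1212513151506264492855979000000000000000.00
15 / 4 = 3.75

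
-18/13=-1.38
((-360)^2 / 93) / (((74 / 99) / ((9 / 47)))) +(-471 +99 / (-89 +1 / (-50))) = -27620643639 / 239948959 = -115.11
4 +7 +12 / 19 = 221 / 19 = 11.63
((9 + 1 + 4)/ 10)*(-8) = -11.20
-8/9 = -0.89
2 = 2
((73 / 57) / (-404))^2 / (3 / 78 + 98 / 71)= 4918667 / 694413162648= 0.00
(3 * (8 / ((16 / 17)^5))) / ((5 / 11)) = 46855281 / 655360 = 71.50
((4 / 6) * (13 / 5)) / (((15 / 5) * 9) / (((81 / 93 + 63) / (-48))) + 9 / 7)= -2002 / 21951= -0.09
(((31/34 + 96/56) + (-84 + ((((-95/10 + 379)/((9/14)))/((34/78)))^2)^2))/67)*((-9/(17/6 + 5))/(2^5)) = -286332970331496828263/176741126688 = -1620069848.47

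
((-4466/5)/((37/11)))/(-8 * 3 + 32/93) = 207669/18500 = 11.23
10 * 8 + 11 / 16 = 1291 / 16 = 80.69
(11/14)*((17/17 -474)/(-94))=5203/1316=3.95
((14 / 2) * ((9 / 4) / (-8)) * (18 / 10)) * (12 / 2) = -21.26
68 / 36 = 17 / 9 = 1.89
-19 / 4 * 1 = -19 / 4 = -4.75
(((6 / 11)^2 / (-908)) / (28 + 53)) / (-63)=1 / 15573789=0.00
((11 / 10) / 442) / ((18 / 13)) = 0.00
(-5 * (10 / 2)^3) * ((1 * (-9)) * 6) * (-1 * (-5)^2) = -843750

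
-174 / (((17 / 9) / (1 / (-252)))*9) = 29 / 714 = 0.04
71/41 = 1.73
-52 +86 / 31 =-1526 / 31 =-49.23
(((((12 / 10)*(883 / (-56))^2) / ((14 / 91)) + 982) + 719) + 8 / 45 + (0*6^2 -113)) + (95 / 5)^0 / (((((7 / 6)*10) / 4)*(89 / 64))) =44306805919 / 12559680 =3527.70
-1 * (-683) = 683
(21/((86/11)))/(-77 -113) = -231/16340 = -0.01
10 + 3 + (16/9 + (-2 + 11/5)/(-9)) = 664/45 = 14.76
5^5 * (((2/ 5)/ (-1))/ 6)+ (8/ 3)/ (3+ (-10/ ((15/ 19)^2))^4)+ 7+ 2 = -162506054892538/ 815247931593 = -199.33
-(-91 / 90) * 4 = 182 / 45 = 4.04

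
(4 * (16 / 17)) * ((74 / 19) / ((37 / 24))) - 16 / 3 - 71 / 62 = 3.03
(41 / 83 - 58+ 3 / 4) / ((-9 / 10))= 31405 / 498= 63.06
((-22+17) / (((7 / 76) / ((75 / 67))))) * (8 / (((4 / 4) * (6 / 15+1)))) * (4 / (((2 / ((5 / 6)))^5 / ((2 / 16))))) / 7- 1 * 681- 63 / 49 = -81320197247 / 119133504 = -682.60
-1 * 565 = -565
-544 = -544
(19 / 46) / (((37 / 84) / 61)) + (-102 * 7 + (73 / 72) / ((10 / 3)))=-134082517 / 204240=-656.49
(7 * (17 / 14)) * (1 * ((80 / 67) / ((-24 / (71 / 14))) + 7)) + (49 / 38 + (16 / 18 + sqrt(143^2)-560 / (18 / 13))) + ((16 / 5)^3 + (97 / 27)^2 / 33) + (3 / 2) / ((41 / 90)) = -363564912393031 / 2197312251750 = -165.46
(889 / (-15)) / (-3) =889 / 45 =19.76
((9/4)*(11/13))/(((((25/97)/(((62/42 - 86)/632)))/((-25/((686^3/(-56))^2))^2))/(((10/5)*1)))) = -142044375/127035688802232728420620735295824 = -0.00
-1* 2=-2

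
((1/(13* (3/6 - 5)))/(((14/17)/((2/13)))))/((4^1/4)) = -34/10647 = -0.00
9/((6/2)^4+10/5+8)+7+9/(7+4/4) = 5987/728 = 8.22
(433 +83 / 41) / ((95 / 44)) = 784784 / 3895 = 201.48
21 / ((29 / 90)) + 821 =25699 / 29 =886.17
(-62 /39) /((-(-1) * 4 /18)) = -93 /13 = -7.15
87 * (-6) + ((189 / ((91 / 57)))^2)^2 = 5609876818599 / 28561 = 196417381.00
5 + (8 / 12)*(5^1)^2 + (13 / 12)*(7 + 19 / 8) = 3055 / 96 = 31.82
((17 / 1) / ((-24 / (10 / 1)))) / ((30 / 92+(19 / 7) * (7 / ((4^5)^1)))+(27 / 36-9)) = 500480 / 558561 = 0.90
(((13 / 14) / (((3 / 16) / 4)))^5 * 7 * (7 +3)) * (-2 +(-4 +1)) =-622926286028800 / 583443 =-1067672910.69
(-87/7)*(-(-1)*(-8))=696/7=99.43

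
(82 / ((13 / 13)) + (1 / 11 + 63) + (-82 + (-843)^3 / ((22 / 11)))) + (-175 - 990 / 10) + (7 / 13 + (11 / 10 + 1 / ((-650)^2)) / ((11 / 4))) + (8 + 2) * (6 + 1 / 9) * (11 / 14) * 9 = -4872365381960361 / 16266250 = -299538331.33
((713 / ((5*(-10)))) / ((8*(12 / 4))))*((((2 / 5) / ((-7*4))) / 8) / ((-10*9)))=-713 / 60480000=-0.00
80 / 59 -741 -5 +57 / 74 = -3247753 / 4366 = -743.87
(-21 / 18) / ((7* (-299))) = 1 / 1794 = 0.00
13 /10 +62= 633 /10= 63.30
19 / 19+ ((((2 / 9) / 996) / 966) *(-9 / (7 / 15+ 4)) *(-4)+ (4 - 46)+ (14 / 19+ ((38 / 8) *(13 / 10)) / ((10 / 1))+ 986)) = 19318232921159 / 20413318800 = 946.35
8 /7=1.14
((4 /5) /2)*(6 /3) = 4 /5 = 0.80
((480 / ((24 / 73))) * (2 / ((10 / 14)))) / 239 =4088 / 239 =17.10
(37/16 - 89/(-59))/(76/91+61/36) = 2954133/1955732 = 1.51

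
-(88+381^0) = -89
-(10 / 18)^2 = -25 / 81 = -0.31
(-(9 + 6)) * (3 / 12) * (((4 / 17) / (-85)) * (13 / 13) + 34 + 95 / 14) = -152.94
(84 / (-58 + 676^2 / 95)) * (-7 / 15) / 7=-266 / 225733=-0.00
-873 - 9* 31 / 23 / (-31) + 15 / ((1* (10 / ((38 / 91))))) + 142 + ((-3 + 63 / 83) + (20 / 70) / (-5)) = -90865017 / 124085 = -732.28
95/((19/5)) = 25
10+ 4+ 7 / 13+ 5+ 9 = 371 / 13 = 28.54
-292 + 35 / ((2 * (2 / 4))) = -257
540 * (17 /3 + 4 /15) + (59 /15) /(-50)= 2402941 /750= 3203.92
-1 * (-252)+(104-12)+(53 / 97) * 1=33421 / 97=344.55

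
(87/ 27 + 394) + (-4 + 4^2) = 3683/ 9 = 409.22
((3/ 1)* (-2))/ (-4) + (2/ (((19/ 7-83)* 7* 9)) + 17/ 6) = 10958/ 2529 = 4.33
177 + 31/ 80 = 14191/ 80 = 177.39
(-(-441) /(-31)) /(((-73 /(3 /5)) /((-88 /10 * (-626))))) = 644.11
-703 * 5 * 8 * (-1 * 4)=112480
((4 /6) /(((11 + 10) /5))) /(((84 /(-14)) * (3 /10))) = -50 /567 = -0.09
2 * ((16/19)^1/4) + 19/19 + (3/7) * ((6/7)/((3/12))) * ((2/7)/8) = 9603/6517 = 1.47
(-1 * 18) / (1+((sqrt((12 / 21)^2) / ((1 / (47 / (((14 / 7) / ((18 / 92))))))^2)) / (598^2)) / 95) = -9057580066080 / 503199071489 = -18.00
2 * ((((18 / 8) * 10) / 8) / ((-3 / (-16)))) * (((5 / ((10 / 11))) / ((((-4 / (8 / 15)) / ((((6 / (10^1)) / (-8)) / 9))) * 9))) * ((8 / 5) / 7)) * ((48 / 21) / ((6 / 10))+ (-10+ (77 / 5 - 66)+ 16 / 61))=-7965386 / 30263625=-0.26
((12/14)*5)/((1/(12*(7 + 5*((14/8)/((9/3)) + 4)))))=10770/7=1538.57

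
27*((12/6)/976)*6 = 81/244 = 0.33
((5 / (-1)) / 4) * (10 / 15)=-5 / 6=-0.83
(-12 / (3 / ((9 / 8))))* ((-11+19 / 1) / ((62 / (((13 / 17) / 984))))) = -0.00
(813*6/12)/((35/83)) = 67479/70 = 963.99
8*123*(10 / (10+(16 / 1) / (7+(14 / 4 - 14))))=34440 / 19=1812.63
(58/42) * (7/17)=29/51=0.57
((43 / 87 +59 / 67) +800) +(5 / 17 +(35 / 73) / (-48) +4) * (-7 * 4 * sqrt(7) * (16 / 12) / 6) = 730.85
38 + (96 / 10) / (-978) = 30962 / 815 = 37.99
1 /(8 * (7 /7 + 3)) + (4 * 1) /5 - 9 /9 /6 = 0.66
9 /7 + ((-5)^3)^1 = -866 /7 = -123.71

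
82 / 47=1.74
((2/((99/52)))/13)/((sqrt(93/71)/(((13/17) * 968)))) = 9152 * sqrt(6603)/14229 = 52.27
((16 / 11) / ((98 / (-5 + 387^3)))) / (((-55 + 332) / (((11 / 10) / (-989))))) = -10080104 / 2918195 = -3.45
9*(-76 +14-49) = -999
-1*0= 0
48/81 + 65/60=181/108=1.68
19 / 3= 6.33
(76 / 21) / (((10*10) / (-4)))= -76 / 525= -0.14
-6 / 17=-0.35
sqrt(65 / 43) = sqrt(2795) / 43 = 1.23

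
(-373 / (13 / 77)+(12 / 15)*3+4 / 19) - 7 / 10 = -5452271 / 2470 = -2207.40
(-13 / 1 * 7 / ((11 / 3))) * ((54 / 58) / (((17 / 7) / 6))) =-309582 / 5423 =-57.09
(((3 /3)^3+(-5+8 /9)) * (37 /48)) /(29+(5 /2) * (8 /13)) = -3367 /42876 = -0.08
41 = 41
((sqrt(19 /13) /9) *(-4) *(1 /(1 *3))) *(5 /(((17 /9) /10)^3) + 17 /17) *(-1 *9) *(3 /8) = 3649913 *sqrt(247) /127738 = 449.07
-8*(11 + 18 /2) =-160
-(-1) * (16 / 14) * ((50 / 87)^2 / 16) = 1250 / 52983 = 0.02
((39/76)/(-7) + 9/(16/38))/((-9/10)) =-37775/1596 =-23.67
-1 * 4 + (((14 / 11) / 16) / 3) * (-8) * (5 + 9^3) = -5270 / 33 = -159.70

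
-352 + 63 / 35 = -1751 / 5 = -350.20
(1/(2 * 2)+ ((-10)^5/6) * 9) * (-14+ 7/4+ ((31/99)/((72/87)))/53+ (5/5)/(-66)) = 926174656373/503712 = 1838698.81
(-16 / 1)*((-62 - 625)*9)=98928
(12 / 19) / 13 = 12 / 247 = 0.05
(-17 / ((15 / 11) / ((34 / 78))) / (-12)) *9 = 3179 / 780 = 4.08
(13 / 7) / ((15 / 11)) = 143 / 105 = 1.36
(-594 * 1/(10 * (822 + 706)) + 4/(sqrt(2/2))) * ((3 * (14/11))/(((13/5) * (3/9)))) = 1906569/109252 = 17.45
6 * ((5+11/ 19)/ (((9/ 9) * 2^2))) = 159/ 19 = 8.37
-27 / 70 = -0.39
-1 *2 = -2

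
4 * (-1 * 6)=-24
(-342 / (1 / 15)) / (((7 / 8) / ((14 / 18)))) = -4560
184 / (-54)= -92 / 27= -3.41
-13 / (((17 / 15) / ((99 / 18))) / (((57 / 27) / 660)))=-247 / 1224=-0.20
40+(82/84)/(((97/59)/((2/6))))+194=2862367/12222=234.20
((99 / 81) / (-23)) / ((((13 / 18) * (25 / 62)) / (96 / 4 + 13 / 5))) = -4.85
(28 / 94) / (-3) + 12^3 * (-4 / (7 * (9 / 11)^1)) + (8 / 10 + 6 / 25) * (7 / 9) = -1206.15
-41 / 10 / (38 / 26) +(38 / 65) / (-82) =-284811 / 101270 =-2.81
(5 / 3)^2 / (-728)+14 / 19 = 91253 / 124488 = 0.73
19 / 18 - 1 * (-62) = 1135 / 18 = 63.06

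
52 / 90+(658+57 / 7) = 210017 / 315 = 666.72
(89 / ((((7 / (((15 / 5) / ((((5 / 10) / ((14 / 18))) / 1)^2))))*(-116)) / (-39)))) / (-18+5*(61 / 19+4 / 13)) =-2000453 / 26361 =-75.89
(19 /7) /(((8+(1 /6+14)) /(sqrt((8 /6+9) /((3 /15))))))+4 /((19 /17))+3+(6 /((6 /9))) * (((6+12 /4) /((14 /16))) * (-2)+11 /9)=-22286 /133+2 * sqrt(465) /49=-166.68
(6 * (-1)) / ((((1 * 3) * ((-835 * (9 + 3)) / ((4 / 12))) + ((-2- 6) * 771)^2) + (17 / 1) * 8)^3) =-3 / 27336873501827887316000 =-0.00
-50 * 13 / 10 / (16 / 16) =-65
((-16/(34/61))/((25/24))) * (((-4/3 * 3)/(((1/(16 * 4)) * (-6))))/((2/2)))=-499712/425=-1175.79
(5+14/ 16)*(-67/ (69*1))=-3149/ 552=-5.70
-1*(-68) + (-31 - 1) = 36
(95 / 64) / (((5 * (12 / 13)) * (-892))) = -247 / 685056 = -0.00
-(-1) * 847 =847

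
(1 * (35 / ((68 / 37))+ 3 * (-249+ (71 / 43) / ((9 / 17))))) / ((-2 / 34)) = 6303553 / 516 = 12216.19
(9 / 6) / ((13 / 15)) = 45 / 26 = 1.73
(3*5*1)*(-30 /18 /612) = -25 /612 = -0.04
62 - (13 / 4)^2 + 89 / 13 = 12123 / 208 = 58.28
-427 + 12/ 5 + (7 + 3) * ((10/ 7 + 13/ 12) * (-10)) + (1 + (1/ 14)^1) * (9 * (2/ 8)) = -565639/ 840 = -673.38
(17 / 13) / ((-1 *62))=-17 / 806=-0.02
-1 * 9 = -9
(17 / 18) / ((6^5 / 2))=17 / 69984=0.00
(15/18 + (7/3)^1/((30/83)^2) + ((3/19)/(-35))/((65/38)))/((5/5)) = 18.69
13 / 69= 0.19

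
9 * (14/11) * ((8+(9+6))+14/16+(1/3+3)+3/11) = 152355/484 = 314.78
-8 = -8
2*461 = 922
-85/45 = -17/9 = -1.89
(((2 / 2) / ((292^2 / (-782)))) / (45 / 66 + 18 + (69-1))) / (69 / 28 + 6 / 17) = -511819 / 13627782423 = -0.00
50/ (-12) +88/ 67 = -1147/ 402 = -2.85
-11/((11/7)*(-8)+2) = 77/74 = 1.04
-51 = -51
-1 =-1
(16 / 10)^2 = 64 / 25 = 2.56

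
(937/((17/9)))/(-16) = -8433/272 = -31.00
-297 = -297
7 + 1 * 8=15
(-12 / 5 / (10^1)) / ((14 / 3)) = -9 / 175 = -0.05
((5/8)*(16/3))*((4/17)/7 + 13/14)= 1145/357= 3.21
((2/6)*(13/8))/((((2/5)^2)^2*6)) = 8125/2304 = 3.53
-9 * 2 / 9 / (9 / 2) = -4 / 9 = -0.44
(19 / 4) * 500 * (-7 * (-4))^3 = 52136000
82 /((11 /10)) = 820 /11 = 74.55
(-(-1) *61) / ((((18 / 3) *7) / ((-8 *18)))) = -1464 / 7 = -209.14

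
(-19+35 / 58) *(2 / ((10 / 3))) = -3201 / 290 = -11.04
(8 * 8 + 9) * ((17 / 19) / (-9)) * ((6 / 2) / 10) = -1241 / 570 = -2.18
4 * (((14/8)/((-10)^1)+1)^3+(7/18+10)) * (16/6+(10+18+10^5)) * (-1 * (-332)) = 39275811314597/27000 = 1454659678.32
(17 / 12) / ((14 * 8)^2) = 17 / 150528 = 0.00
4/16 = 1/4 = 0.25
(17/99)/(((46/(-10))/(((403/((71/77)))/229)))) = -239785/3365613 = -0.07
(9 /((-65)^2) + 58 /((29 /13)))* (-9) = -988731 /4225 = -234.02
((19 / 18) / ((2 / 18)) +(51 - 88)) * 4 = -110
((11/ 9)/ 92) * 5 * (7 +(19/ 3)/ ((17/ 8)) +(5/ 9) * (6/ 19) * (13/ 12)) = 3252205/ 4813992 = 0.68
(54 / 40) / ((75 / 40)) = 18 / 25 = 0.72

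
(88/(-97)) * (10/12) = -0.76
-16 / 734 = -0.02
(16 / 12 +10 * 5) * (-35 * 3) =-5390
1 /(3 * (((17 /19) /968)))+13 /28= 515639 /1428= 361.09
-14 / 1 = -14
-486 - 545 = -1031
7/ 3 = 2.33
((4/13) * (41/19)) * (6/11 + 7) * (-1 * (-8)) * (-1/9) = -108896/24453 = -4.45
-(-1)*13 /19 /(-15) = -13 /285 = -0.05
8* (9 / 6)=12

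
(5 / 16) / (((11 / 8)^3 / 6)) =960 / 1331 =0.72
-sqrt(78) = -8.83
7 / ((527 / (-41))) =-287 / 527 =-0.54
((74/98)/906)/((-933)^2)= 37/38644488666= 0.00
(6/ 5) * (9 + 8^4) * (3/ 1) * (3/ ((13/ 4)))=177336/ 13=13641.23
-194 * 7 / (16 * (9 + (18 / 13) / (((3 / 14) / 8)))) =-8827 / 6312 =-1.40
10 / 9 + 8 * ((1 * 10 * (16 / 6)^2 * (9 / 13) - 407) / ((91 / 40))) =-13383050 / 10647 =-1256.98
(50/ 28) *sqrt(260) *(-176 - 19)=-4875 *sqrt(65)/ 7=-5614.79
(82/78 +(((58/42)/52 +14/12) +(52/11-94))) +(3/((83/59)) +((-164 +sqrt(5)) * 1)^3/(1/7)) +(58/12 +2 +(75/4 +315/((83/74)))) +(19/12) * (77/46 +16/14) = -1416836690918515/45861816 +564851 * sqrt(5) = -29630556.78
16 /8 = 2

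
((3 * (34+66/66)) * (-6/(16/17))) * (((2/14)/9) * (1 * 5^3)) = -10625/8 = -1328.12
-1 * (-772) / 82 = 9.41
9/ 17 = 0.53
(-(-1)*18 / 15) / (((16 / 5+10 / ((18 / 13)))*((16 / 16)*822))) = 0.00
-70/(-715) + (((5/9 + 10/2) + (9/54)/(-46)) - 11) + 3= -278269/118404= -2.35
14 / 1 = 14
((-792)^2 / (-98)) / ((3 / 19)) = -1986336 / 49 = -40537.47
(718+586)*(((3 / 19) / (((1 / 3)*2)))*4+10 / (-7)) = -83456 / 133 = -627.49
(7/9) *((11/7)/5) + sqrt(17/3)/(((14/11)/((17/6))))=11/45 + 187 *sqrt(51)/252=5.54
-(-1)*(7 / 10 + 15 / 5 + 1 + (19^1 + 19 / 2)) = 166 / 5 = 33.20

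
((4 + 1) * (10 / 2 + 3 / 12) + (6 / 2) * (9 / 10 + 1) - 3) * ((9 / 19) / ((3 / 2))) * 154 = 133749 / 95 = 1407.88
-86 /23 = -3.74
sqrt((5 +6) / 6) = sqrt(66) / 6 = 1.35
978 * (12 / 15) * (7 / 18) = 4564 / 15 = 304.27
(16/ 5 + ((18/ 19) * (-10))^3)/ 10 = -14525128/ 171475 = -84.71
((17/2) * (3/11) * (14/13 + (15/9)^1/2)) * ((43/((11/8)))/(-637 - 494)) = -217838/1779063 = -0.12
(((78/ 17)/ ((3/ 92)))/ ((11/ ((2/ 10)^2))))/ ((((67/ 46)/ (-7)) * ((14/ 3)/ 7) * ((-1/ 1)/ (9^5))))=68221435464/ 313225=217803.29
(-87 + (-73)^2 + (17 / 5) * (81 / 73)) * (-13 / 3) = -24891191 / 1095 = -22731.68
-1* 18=-18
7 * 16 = 112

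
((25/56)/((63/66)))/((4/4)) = 275/588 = 0.47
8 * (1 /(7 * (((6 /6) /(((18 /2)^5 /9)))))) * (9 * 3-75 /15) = 1154736 /7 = 164962.29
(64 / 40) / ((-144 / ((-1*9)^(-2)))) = -1 / 7290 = -0.00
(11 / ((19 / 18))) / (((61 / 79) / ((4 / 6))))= 10428 / 1159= 9.00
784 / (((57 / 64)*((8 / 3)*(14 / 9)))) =212.21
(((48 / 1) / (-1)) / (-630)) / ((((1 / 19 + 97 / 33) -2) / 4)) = 3344 / 10885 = 0.31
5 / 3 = 1.67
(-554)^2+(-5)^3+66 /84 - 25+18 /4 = 2147399 /7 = 306771.29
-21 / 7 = -3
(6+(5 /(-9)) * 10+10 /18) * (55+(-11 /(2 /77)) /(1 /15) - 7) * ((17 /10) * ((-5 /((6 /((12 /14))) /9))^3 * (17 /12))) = 22137306075 /5488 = 4033765.68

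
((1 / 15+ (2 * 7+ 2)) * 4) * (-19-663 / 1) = -657448 / 15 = -43829.87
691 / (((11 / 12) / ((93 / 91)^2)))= 71717508 / 91091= 787.32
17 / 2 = 8.50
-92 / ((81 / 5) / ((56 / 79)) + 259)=-25760 / 78919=-0.33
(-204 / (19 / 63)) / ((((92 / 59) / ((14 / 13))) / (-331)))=154630.08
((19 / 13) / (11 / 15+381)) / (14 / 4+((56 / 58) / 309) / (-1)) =2553885 / 2332551949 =0.00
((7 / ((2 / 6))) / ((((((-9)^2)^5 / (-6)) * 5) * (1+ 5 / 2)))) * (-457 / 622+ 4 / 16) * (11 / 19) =737 / 1271815371945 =0.00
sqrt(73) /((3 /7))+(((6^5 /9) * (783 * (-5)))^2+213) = 7 * sqrt(73) /3+11441712153813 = 11441712153832.94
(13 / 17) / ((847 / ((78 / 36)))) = 169 / 86394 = 0.00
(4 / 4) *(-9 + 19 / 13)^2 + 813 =147001 / 169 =869.83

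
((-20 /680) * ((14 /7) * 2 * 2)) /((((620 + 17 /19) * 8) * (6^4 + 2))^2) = -0.00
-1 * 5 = -5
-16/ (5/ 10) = -32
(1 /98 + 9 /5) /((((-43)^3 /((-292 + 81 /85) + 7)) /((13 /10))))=69601116 /8278666375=0.01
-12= -12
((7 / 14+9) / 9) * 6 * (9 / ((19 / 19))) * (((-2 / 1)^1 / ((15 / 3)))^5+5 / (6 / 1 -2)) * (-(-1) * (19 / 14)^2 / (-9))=-14.46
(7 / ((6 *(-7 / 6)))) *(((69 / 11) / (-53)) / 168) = 23 / 32648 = 0.00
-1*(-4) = 4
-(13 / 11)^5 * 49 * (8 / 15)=-145546856 / 2415765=-60.25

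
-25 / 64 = -0.39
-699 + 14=-685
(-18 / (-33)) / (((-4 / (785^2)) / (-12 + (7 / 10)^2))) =85112997 / 88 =967193.15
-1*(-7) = 7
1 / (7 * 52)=1 / 364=0.00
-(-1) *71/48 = 71/48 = 1.48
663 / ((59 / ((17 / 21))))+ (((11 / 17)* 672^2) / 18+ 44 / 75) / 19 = 863.52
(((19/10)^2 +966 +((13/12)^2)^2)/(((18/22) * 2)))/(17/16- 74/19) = -105202208441/502135200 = -209.51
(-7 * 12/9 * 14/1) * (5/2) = -980/3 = -326.67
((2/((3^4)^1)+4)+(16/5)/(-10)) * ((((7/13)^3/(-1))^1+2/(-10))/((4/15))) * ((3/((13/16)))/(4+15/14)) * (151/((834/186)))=-2564373730688/21140138175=-121.30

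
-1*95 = -95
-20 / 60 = -1 / 3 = -0.33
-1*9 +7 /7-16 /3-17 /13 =-571 /39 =-14.64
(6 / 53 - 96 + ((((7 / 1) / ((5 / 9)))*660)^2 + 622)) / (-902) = -1832644126 / 23903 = -76670.05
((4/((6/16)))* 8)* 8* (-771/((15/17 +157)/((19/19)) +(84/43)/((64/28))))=-3315.77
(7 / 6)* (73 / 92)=511 / 552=0.93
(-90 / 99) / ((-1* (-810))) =-1 / 891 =-0.00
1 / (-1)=-1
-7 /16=-0.44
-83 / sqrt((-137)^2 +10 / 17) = -83 * sqrt(5424411) / 319083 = -0.61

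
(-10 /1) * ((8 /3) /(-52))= 0.51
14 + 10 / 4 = 33 / 2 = 16.50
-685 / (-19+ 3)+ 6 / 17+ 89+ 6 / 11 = 397071 / 2992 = 132.71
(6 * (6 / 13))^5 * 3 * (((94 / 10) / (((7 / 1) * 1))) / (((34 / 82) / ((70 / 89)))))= 699109926912 / 561766309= 1244.49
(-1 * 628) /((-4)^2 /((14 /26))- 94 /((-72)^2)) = -21.15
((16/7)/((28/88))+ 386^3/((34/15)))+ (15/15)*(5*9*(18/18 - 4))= 21135721109/833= 25373014.54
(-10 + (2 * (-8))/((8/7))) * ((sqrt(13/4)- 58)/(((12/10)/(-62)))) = -71920 + 620 * sqrt(13) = -69684.56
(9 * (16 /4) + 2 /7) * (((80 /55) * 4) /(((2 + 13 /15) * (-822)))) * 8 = -325120 /453607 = -0.72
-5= -5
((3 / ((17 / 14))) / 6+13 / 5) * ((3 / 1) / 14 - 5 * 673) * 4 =-1418752 / 35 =-40535.77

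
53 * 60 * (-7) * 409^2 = -3723675060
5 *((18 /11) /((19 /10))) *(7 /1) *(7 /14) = 3150 /209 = 15.07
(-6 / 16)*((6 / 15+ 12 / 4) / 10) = -51 / 400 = -0.13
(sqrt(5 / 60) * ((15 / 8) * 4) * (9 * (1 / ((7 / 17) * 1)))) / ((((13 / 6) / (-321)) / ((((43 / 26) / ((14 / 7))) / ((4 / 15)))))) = -475168275 * sqrt(3) / 37856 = -21740.69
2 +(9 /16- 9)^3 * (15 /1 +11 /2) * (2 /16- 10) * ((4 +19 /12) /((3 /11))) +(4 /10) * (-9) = 3262923990973 /1310720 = 2489413.45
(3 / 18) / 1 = 1 / 6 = 0.17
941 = 941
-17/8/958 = -17/7664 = -0.00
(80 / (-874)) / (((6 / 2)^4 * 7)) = -40 / 247779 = -0.00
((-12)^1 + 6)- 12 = -18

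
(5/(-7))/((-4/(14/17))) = 5/34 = 0.15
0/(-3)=0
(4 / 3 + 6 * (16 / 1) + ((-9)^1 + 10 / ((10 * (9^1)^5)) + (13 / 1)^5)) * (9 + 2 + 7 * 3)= 701750283296 / 59049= 11884202.67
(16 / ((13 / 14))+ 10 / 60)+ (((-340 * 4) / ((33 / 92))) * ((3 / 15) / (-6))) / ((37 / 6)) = 1202923 / 31746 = 37.89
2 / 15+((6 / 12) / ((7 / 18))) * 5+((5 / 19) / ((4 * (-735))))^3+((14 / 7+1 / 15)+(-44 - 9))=-309361451539397 / 6972086802240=-44.37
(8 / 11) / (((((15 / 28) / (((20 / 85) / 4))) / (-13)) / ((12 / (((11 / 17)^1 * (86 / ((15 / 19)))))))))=-17472 / 98857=-0.18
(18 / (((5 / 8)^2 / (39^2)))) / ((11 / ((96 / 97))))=168210432 / 26675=6305.92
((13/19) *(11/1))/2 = 3.76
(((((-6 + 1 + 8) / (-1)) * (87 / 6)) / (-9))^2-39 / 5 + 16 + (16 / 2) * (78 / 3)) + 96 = 60401 / 180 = 335.56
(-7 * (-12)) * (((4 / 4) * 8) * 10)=6720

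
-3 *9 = -27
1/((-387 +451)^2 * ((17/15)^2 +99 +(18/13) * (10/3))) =2925/1256783872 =0.00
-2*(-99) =198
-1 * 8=-8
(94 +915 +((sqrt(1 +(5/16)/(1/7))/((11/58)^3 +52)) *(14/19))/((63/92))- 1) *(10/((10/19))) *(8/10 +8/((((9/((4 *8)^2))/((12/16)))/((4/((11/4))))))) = 1471673623744 *sqrt(51)/15068525175 +1046797248/55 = 19033374.71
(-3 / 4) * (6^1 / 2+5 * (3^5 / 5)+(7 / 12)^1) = -2959 / 16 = -184.94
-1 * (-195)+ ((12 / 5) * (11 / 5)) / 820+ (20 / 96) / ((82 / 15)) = 15993653 / 82000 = 195.04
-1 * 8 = -8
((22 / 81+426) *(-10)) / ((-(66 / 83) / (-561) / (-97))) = 23628718880 / 81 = 291712578.77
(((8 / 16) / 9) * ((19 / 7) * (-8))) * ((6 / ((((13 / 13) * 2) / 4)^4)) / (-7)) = 2432 / 147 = 16.54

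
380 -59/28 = 10581/28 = 377.89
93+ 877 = 970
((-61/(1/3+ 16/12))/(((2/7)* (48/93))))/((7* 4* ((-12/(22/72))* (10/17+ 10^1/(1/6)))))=353617/94924800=0.00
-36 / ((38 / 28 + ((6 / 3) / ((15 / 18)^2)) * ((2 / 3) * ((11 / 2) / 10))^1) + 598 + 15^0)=-63000 / 1052473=-0.06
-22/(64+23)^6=-22/433626201009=-0.00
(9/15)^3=27/125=0.22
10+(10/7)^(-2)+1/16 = 4221/400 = 10.55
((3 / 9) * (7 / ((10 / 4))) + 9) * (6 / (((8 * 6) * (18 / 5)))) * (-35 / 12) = -5215 / 5184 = -1.01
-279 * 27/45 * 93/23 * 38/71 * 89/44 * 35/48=-307134639/574816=-534.32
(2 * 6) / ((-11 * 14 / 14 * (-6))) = 2 / 11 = 0.18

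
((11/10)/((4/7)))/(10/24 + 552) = 33/9470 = 0.00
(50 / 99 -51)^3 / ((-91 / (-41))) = -5121925614959 / 88297209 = -58007.79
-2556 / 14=-1278 / 7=-182.57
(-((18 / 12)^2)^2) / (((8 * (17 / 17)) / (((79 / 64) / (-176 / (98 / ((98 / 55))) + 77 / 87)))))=2783565 / 8249344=0.34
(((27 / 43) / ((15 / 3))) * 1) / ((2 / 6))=81 / 215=0.38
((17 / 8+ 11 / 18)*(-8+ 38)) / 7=985 / 84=11.73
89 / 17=5.24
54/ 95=0.57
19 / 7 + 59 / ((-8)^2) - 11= -3299 / 448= -7.36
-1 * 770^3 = -456533000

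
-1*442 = -442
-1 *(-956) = 956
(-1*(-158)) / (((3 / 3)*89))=158 / 89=1.78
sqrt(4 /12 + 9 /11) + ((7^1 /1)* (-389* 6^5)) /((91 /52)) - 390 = -12099846 + sqrt(1254) /33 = -12099844.93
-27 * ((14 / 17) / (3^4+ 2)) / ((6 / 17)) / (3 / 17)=-4.30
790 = 790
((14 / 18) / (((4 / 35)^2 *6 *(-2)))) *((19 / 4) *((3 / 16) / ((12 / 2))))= -162925 / 221184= -0.74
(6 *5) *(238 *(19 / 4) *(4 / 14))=9690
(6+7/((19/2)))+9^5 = 1122059/19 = 59055.74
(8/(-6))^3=-64/27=-2.37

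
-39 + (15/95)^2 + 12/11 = -150438/3971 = -37.88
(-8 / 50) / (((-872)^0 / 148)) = -592 / 25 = -23.68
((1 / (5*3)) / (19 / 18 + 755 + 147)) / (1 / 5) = 6 / 16255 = 0.00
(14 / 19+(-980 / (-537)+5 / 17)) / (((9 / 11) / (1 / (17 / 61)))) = 332387231 / 26538003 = 12.52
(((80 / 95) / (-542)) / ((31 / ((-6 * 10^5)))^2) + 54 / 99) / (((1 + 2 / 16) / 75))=-38802038.50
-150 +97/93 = -13853/93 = -148.96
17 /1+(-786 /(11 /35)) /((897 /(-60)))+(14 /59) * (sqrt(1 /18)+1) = 184.58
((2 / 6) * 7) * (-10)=-70 / 3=-23.33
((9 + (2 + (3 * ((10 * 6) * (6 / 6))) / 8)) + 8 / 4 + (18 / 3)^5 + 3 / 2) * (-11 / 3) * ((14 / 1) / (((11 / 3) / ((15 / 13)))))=-126210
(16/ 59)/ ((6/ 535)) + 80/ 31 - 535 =-2788705/ 5487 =-508.24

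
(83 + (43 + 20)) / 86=1.70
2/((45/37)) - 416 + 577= 7319/45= 162.64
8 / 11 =0.73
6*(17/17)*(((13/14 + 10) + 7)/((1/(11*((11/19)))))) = 91113/133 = 685.06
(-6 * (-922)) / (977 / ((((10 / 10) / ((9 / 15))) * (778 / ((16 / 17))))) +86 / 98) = 8962863420 / 2570747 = 3486.48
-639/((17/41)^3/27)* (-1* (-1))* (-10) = 2420301.27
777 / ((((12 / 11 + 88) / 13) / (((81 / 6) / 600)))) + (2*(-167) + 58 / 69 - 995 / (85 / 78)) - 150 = -91547212739 / 65688000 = -1393.67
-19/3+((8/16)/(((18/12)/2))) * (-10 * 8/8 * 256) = -1713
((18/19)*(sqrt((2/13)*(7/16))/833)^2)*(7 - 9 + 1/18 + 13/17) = -19/175256536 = -0.00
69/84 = 23/28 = 0.82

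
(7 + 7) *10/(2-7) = -28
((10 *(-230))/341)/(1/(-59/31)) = 135700/10571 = 12.84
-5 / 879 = -0.01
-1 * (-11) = 11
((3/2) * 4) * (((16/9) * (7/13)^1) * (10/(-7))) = -320/39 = -8.21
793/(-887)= -793/887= -0.89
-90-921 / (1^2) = -1011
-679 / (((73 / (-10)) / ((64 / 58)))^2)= -15.51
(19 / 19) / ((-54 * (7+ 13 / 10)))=-5 / 2241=-0.00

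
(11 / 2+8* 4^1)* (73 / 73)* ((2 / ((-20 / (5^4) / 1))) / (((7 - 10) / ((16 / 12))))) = 3125 / 3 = 1041.67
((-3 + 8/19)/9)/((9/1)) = -49/1539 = -0.03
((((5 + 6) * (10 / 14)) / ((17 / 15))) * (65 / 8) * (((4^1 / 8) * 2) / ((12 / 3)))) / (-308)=-4875 / 106624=-0.05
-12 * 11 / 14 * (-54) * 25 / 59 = 89100 / 413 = 215.74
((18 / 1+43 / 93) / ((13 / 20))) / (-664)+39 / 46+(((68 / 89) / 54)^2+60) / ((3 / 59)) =15736908533012879 / 13327226258229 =1180.81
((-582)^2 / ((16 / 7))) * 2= 592767 / 2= 296383.50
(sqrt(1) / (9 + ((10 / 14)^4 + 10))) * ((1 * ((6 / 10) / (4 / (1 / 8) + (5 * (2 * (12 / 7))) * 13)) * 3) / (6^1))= 50421 / 824992960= 0.00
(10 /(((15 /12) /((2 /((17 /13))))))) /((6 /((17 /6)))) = 52 /9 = 5.78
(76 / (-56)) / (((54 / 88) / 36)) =-1672 / 21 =-79.62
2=2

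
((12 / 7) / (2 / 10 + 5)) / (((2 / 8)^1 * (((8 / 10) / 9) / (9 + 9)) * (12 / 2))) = 4050 / 91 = 44.51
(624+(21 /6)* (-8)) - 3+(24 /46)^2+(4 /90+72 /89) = 1258741327 /2118645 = 594.13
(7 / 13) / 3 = 7 / 39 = 0.18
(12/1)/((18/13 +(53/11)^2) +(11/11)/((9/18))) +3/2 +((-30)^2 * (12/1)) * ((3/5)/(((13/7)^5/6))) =18247713748565/10356846942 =1761.90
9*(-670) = -6030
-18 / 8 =-9 / 4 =-2.25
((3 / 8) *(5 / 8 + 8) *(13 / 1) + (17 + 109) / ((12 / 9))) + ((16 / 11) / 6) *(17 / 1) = 297091 / 2112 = 140.67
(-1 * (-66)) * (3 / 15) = 13.20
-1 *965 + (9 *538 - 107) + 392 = 4162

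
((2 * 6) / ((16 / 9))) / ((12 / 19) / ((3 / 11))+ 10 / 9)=4617 / 2344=1.97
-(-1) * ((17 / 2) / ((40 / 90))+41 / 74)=5825 / 296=19.68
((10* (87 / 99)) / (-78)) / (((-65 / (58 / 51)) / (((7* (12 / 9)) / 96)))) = 5887 / 30718116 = 0.00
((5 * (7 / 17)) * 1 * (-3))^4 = 121550625 / 83521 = 1455.33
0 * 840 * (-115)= 0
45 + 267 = 312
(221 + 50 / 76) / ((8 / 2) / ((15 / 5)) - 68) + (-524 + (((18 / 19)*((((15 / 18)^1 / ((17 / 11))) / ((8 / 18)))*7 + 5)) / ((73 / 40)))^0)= -4000069 / 7600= -526.32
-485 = -485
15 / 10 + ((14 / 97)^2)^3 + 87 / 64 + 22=1325258941732343 / 53310208315456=24.86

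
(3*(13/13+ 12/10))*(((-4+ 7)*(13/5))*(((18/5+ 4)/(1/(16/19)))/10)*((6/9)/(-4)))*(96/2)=-164736/625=-263.58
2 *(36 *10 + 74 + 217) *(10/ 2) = 6510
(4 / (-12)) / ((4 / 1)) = -1 / 12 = -0.08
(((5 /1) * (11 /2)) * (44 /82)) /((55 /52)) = 572 /41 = 13.95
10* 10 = 100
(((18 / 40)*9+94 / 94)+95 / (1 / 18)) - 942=15461 / 20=773.05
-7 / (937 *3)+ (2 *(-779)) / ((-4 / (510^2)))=284779458443 / 2811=101308950.00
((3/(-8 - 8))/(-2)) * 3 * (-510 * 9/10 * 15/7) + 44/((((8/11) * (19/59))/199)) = 157936697/4256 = 37109.19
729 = 729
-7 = -7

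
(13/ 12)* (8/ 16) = 13/ 24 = 0.54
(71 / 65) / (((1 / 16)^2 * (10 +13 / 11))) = 199936 / 7995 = 25.01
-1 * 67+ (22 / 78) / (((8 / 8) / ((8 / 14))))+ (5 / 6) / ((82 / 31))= -992801 / 14924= -66.52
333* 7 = 2331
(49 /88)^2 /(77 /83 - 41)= -199283 /25756544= -0.01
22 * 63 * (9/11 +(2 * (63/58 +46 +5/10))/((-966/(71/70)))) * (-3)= -2986.49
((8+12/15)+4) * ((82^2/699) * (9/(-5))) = -1291008/5825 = -221.63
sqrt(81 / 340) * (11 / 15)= 0.36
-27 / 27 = -1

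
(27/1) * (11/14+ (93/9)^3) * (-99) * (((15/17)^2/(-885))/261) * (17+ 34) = 206598645/407218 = 507.34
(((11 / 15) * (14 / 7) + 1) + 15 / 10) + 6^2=1199 / 30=39.97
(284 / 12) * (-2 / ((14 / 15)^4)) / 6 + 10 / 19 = -9.87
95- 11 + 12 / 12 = 85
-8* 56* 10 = -4480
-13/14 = -0.93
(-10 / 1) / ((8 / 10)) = -25 / 2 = -12.50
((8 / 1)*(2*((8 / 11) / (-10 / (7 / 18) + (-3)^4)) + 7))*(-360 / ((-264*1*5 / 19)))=4546472 / 15609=291.27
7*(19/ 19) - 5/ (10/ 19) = -5/ 2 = -2.50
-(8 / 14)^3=-64 / 343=-0.19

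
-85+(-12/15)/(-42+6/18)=-53113/625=-84.98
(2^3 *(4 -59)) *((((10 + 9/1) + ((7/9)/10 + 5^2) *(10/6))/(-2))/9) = 361130/243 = 1486.13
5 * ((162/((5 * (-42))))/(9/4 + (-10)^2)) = -108/2863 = -0.04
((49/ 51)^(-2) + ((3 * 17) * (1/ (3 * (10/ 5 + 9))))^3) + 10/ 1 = 47215354/ 3195731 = 14.77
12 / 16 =3 / 4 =0.75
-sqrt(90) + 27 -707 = -680 -3 * sqrt(10) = -689.49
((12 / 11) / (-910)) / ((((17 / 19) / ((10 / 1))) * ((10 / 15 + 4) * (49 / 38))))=-12996 / 5836831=-0.00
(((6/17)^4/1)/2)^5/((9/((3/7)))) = 0.00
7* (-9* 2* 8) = -1008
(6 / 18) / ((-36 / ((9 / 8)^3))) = -27 / 2048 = -0.01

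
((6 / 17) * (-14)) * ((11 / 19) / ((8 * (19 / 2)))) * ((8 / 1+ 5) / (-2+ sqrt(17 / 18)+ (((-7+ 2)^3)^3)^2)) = -18745422363271422 / 146135624328644279479980499435+ 819 * sqrt(34) / 146135624328644279479980499435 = -0.00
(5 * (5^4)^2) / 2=1953125 / 2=976562.50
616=616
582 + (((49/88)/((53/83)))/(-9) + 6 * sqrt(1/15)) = 2 * sqrt(15)/5 + 24425965/41976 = 583.45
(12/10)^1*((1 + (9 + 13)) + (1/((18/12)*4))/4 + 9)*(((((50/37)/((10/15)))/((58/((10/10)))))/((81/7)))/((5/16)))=10766/28971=0.37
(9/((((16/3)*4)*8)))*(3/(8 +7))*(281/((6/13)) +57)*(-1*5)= -35955/1024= -35.11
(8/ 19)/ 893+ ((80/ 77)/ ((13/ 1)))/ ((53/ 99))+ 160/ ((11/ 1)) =13227897624/ 900150251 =14.70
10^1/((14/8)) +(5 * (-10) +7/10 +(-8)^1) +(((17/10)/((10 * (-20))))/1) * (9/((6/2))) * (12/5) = -903821/17500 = -51.65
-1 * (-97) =97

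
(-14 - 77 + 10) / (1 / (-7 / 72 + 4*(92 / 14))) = -118791 / 56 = -2121.27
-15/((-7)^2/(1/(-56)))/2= 0.00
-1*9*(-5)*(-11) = -495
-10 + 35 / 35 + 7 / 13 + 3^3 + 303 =4180 / 13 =321.54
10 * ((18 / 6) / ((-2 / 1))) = -15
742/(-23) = -742/23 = -32.26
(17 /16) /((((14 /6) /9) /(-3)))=-1377 /112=-12.29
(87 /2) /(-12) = -29 /8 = -3.62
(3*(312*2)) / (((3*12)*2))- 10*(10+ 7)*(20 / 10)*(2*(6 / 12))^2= -314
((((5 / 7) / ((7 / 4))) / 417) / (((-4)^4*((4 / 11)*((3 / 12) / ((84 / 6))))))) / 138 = 0.00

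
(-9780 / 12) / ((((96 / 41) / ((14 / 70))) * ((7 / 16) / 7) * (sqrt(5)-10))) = 143.46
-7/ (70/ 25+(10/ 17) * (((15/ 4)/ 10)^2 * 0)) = -5/ 2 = -2.50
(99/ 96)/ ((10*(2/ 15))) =99/ 128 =0.77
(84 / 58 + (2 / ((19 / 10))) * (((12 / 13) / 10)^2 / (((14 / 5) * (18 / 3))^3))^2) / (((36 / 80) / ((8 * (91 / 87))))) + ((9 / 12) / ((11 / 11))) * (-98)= -6676885828495238 / 143375890184163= -46.57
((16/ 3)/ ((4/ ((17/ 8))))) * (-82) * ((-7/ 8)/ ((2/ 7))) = 34153/ 48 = 711.52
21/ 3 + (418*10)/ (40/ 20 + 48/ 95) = 199383/ 119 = 1675.49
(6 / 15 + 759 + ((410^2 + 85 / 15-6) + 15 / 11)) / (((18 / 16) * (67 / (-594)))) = -445791536 / 335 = -1330721.00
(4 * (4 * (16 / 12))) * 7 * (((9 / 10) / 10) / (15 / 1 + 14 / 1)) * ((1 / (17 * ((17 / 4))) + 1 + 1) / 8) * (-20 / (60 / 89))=-725172 / 209525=-3.46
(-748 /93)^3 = -418508992 /804357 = -520.30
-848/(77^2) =-848/5929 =-0.14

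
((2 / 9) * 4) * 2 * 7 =112 / 9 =12.44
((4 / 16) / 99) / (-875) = -1 / 346500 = -0.00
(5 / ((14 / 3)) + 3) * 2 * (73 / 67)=4161 / 469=8.87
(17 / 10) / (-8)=-17 / 80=-0.21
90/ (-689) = -90/ 689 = -0.13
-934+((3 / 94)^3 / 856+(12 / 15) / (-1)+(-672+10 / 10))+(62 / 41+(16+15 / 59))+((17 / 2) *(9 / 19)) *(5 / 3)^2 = -1576.85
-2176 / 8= -272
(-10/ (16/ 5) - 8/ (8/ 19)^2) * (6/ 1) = -579/ 2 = -289.50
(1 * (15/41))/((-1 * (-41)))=15/1681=0.01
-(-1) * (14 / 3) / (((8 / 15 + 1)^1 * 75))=14 / 345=0.04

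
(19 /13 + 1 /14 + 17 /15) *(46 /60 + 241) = 644.62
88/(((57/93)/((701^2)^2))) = 658743643961128/19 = 34670718103217.26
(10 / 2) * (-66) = -330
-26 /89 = -0.29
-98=-98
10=10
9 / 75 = 3 / 25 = 0.12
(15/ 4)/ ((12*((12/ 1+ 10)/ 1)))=5/ 352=0.01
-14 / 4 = -7 / 2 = -3.50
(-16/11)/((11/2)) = -32/121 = -0.26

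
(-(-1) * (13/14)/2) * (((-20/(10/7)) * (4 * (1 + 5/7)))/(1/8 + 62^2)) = -832/71757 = -0.01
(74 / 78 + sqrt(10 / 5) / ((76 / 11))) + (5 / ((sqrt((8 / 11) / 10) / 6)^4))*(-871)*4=-4268335498.85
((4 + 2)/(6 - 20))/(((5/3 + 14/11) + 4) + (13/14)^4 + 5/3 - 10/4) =-543312/8683337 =-0.06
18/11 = 1.64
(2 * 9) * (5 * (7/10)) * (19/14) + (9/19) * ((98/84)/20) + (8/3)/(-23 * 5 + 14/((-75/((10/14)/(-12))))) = 672512949/7865240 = 85.50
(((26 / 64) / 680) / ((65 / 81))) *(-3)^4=6561 / 108800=0.06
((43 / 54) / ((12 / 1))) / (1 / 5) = 215 / 648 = 0.33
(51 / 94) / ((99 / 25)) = 425 / 3102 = 0.14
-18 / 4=-9 / 2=-4.50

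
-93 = -93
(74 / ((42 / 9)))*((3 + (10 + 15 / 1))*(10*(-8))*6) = -213120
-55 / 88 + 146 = 1163 / 8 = 145.38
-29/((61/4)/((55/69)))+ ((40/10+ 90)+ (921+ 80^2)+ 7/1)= 31232818/4209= 7420.48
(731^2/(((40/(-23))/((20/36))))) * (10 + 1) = -135193333/72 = -1877685.18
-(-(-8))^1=-8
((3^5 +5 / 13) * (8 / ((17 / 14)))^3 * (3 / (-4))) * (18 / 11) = -60010094592 / 702559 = -85416.45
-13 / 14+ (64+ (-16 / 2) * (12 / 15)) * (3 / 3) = 56.67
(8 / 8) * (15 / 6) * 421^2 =886205 / 2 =443102.50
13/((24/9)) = 39/8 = 4.88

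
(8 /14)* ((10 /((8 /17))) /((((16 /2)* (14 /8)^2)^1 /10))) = 1700 /343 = 4.96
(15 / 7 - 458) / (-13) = 3191 / 91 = 35.07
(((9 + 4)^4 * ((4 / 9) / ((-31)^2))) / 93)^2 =13051691536 / 646990183449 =0.02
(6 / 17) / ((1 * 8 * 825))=1 / 18700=0.00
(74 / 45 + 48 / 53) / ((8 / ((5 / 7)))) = 3041 / 13356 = 0.23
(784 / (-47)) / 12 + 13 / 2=1441 / 282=5.11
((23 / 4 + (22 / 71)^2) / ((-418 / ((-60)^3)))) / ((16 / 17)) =6763307625 / 2107138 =3209.71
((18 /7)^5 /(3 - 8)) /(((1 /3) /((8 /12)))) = -3779136 /84035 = -44.97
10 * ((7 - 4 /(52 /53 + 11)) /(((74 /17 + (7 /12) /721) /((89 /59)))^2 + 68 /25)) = 740172712806669600 /122694572468563039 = 6.03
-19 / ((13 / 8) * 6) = -76 / 39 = -1.95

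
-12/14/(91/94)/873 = -188/185367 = -0.00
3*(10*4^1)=120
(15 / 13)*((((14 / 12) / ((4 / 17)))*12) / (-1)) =-1785 / 26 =-68.65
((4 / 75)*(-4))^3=-4096 / 421875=-0.01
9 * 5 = 45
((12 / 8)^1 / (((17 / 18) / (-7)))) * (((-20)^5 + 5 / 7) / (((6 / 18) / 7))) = 12700797165 / 17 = 747105715.59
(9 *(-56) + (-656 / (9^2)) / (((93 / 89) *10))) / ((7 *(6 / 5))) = -9506176 / 158193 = -60.09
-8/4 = -2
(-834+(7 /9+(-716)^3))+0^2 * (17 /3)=-3303562763 /9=-367062529.22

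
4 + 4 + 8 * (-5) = -32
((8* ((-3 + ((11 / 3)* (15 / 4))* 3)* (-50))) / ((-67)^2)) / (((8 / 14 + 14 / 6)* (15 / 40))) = -856800 / 273829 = -3.13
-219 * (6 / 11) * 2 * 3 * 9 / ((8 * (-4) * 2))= 17739 / 176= 100.79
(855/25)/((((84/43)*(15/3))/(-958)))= -1174029/350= -3354.37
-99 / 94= -1.05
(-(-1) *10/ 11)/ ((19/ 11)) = 10/ 19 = 0.53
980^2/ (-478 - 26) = -17150/ 9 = -1905.56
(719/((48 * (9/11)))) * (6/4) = 7909/288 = 27.46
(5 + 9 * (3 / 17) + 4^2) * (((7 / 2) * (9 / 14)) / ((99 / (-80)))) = -7680 / 187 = -41.07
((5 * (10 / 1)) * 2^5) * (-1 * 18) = -28800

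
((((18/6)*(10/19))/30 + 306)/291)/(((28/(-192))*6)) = -46520/38703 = -1.20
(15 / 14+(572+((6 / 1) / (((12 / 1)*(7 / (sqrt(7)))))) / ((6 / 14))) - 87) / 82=sqrt(7) / 492+6805 / 1148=5.93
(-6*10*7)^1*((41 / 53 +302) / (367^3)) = -6739740 / 2619835739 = -0.00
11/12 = 0.92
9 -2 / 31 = 277 / 31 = 8.94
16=16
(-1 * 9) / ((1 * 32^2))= -9 / 1024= -0.01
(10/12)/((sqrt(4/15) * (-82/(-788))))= 985 * sqrt(15)/246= 15.51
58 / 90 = 29 / 45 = 0.64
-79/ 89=-0.89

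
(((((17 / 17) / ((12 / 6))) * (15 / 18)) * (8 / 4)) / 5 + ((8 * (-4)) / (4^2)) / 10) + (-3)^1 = -3.03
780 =780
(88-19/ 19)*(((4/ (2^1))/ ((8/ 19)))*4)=1653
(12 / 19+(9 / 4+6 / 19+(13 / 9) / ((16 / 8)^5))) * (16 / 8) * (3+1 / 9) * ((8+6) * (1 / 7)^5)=17743 / 1055754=0.02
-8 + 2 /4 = -15 /2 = -7.50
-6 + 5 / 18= -103 / 18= -5.72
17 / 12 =1.42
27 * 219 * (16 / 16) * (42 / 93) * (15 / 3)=413910 / 31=13351.94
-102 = -102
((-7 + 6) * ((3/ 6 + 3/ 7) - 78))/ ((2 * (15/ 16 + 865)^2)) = 69056/ 1343727175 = 0.00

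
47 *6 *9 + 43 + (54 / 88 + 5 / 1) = 113811 / 44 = 2586.61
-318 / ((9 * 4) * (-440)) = 53 / 2640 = 0.02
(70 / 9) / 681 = 70 / 6129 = 0.01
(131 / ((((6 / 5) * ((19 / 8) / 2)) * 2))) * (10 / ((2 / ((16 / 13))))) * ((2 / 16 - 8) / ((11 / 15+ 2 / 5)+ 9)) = -1031625 / 4693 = -219.82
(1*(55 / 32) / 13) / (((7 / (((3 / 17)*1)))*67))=165 / 3316768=0.00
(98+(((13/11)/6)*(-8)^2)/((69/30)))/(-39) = -78542/29601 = -2.65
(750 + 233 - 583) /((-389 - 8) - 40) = -400 /437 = -0.92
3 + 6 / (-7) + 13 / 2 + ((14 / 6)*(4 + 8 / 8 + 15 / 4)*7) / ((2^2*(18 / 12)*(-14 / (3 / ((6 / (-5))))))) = 25999 / 2016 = 12.90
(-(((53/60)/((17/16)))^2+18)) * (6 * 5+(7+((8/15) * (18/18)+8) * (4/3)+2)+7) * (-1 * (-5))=-3138147308/585225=-5362.29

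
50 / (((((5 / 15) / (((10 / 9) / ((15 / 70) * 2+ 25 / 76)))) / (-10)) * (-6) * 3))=1330000 / 10881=122.23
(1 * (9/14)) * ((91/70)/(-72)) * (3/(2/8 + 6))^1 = -39/7000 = -0.01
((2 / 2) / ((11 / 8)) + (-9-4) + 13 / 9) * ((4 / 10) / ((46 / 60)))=-4288 / 759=-5.65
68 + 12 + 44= 124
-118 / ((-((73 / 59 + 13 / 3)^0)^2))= 118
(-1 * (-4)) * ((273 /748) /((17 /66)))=1638 /289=5.67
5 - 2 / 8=19 / 4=4.75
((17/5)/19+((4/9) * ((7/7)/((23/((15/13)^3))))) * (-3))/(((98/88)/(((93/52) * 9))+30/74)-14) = -147003556293/22118299960640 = -0.01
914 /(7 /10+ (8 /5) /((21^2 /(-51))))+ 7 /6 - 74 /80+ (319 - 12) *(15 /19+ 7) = 7191185747 /1725960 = 4166.48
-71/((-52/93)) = 6603/52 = 126.98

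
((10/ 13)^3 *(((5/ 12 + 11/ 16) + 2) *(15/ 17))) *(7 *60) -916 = -392.39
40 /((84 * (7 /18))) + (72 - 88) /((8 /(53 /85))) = -94 /4165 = -0.02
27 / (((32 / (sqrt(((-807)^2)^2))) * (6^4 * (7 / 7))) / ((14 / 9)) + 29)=13676229 / 14710019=0.93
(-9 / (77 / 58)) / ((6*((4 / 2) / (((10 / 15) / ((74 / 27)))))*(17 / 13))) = -10179 / 96866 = -0.11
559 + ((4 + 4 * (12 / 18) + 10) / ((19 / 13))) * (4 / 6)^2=289367 / 513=564.07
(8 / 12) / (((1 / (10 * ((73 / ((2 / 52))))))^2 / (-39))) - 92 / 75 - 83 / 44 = -30908626330273 / 3300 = -9366250403.11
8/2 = 4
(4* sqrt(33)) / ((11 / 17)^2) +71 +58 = 1156* sqrt(33) / 121 +129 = 183.88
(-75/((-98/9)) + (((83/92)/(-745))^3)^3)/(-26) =-11266024153940144597694760398243761091890520253/42527154880354797681372221508244397056000000000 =-0.26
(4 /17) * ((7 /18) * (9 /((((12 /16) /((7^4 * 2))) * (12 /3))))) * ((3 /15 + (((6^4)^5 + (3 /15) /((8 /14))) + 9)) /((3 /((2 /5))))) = 2457962196085543925554 /3825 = 642604495708638934.79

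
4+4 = 8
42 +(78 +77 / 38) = 4637 / 38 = 122.03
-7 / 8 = -0.88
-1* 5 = -5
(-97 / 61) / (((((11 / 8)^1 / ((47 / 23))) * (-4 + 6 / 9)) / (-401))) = -21937908 / 77165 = -284.30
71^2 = 5041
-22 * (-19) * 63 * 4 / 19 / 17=5544 / 17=326.12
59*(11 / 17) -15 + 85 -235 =-2156 / 17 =-126.82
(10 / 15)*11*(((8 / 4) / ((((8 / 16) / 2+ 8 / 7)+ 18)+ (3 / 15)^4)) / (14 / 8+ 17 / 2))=3080000 / 41746569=0.07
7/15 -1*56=-833/15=-55.53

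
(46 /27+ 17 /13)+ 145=51952 /351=148.01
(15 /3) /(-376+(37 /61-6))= -0.01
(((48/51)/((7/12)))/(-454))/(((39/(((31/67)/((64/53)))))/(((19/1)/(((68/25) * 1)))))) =-780425/3199851928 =-0.00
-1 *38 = -38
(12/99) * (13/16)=13/132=0.10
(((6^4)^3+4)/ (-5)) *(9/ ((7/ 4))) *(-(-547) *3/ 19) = -25719118703568/ 133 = -193376832357.65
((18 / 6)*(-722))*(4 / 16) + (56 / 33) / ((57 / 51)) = -677137 / 1254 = -539.98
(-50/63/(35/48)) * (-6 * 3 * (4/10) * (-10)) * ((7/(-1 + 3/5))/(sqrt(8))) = 484.87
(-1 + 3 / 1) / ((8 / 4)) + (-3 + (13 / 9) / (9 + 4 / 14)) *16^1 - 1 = -45.51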